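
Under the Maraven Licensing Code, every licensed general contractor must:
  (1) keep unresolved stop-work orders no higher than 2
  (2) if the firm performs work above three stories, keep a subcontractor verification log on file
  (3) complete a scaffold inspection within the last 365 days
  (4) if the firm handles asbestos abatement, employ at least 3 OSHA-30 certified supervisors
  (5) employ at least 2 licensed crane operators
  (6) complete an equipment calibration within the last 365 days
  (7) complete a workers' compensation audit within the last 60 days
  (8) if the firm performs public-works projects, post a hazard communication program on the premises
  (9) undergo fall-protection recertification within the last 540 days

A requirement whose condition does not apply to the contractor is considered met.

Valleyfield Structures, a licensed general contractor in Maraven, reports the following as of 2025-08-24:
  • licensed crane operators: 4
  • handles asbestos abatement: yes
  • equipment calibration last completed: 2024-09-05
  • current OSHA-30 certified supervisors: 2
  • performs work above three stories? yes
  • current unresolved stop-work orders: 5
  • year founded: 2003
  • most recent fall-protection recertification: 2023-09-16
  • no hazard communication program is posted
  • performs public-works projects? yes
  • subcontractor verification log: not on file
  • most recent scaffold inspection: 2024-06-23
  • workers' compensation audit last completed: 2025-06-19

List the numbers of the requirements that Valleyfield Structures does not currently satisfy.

1, 2, 3, 4, 7, 8, 9

1. unresolved stop-work orders 5 > 2 → not met
2. condition 'performs work above three stories' holds; subcontractor verification log absent → not met
3. scaffold inspection 427 days ago vs limit 365 → not met
4. condition 'handles asbestos abatement' holds; OSHA-30 certified supervisors 2 < 3 → not met
5. licensed crane operators 4 ≥ 2 → met
6. equipment calibration 353 days ago vs limit 365 → met
7. workers' compensation audit 66 days ago vs limit 60 → not met
8. condition 'performs public-works projects' holds; hazard communication program absent → not met
9. fall-protection recertification 708 days ago vs limit 540 → not met
Not met: 1, 2, 3, 4, 7, 8, 9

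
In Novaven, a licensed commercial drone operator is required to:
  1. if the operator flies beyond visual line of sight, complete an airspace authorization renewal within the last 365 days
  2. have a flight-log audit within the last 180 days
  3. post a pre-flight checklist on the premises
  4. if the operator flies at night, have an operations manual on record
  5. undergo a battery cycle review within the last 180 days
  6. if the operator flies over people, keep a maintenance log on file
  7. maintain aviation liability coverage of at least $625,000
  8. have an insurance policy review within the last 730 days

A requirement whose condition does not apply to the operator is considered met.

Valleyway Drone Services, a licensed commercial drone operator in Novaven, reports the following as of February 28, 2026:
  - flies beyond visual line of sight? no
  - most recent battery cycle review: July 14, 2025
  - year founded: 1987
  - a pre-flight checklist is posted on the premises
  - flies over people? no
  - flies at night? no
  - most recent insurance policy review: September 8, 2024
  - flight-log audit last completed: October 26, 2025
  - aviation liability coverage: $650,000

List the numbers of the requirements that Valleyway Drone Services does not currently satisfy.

5

1. condition 'flies beyond visual line of sight' does not hold → requirement n/a → met
2. flight-log audit 125 days ago vs limit 180 → met
3. pre-flight checklist present → met
4. condition 'flies at night' does not hold → requirement n/a → met
5. battery cycle review 229 days ago vs limit 180 → not met
6. condition 'flies over people' does not hold → requirement n/a → met
7. aviation liability coverage $650,000 ≥ $625,000 → met
8. insurance policy review 538 days ago vs limit 730 → met
Not met: 5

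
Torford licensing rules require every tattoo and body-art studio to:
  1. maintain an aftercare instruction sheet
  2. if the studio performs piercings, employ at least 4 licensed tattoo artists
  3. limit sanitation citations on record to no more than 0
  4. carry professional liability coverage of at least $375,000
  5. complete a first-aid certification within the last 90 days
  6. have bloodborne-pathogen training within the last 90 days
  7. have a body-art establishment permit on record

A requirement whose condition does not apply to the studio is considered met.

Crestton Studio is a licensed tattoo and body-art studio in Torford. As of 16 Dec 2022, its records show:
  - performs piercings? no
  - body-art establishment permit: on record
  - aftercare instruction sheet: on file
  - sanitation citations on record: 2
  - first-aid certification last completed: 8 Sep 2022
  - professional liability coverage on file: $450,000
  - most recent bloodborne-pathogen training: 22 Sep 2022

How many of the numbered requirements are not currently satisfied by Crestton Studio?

1. aftercare instruction sheet present → met
2. condition 'performs piercings' does not hold → requirement n/a → met
3. sanitation citations on record 2 > 0 → not met
4. professional liability coverage $450,000 ≥ $375,000 → met
5. first-aid certification 99 days ago vs limit 90 → not met
6. bloodborne-pathogen training 85 days ago vs limit 90 → met
7. body-art establishment permit present → met
Not met: 2 of 7

2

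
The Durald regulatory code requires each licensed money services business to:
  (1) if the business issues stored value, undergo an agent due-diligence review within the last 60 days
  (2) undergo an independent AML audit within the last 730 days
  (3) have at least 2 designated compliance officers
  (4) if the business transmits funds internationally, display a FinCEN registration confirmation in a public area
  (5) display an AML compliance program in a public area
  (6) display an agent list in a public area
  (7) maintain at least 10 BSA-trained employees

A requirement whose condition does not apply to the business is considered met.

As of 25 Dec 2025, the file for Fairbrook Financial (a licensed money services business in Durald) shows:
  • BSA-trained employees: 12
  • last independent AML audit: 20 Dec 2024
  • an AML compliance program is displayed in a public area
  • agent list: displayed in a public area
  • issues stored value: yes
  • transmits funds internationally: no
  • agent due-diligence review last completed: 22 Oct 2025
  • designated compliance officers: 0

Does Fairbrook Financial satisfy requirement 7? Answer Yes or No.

Yes

7. BSA-trained employees 12 ≥ 10 → met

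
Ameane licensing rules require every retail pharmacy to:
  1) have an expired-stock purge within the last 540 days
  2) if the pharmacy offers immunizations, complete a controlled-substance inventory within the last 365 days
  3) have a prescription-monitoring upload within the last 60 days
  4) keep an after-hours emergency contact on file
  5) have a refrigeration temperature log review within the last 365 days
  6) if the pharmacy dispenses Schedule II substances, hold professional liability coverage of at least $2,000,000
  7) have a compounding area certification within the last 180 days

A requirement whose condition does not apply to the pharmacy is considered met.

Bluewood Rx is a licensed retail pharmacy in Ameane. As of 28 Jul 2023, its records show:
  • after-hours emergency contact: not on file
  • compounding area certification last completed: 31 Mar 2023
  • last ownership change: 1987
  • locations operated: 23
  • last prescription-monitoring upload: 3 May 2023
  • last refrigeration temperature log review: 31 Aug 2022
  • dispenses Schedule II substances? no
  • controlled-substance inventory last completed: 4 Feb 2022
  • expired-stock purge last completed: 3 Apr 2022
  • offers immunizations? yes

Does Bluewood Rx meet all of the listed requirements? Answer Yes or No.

1. expired-stock purge 481 days ago vs limit 540 → met
2. condition 'offers immunizations' holds; controlled-substance inventory 539 days ago vs limit 365 → not met
3. prescription-monitoring upload 86 days ago vs limit 60 → not met
4. after-hours emergency contact absent → not met
5. refrigeration temperature log review 331 days ago vs limit 365 → met
6. condition 'dispenses Schedule II substances' does not hold → requirement n/a → met
7. compounding area certification 119 days ago vs limit 180 → met
Not met: 2, 3, 4

No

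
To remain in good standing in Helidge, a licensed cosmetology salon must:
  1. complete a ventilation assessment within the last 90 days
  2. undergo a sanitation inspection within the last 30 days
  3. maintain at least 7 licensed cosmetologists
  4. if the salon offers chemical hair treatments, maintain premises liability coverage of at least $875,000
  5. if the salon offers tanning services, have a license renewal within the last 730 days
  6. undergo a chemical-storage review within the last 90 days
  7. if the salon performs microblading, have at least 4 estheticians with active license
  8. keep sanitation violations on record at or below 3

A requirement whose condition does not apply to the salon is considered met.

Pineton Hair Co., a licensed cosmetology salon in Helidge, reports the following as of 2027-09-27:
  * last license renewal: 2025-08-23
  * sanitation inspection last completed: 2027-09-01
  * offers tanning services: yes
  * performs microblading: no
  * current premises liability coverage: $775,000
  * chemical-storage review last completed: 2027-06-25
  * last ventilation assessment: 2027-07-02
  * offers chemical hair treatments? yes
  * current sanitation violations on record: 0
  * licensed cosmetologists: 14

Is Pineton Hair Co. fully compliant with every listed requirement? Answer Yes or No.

1. ventilation assessment 87 days ago vs limit 90 → met
2. sanitation inspection 26 days ago vs limit 30 → met
3. licensed cosmetologists 14 ≥ 7 → met
4. condition 'offers chemical hair treatments' holds; premises liability coverage $775,000 < $875,000 → not met
5. condition 'offers tanning services' holds; license renewal 765 days ago vs limit 730 → not met
6. chemical-storage review 94 days ago vs limit 90 → not met
7. condition 'performs microblading' does not hold → requirement n/a → met
8. sanitation violations on record 0 ≤ 3 → met
Not met: 4, 5, 6

No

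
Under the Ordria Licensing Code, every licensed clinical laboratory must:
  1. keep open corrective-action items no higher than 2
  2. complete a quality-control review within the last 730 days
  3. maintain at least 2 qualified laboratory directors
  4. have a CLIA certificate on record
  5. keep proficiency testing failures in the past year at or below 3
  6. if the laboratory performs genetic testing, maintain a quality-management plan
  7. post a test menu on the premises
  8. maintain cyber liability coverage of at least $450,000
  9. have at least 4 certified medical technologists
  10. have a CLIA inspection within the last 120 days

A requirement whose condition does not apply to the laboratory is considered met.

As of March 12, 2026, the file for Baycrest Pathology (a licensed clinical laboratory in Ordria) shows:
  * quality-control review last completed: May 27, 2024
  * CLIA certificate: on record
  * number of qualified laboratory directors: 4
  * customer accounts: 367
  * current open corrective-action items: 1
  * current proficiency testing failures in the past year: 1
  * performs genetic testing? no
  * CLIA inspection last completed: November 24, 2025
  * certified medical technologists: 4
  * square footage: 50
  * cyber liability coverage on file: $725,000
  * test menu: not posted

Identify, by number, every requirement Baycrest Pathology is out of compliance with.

1. open corrective-action items 1 ≤ 2 → met
2. quality-control review 654 days ago vs limit 730 → met
3. qualified laboratory directors 4 ≥ 2 → met
4. CLIA certificate present → met
5. proficiency testing failures in the past year 1 ≤ 3 → met
6. condition 'performs genetic testing' does not hold → requirement n/a → met
7. test menu absent → not met
8. cyber liability coverage $725,000 ≥ $450,000 → met
9. certified medical technologists 4 ≥ 4 → met
10. CLIA inspection 108 days ago vs limit 120 → met
Not met: 7

7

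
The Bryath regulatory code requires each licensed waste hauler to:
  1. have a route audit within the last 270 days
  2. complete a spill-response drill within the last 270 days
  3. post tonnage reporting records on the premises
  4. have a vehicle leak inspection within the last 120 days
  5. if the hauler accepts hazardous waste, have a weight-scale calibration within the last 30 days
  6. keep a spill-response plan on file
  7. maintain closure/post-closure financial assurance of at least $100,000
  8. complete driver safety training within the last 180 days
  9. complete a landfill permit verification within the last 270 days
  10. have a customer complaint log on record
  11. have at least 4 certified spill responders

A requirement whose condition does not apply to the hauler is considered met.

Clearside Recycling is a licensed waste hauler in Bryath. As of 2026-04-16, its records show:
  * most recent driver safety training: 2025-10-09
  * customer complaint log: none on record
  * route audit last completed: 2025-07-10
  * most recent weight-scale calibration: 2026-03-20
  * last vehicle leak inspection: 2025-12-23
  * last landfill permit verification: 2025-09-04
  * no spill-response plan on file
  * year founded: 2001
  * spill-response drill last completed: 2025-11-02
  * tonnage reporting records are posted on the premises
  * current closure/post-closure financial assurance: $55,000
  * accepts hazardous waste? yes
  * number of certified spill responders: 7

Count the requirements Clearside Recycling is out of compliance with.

5

1. route audit 280 days ago vs limit 270 → not met
2. spill-response drill 165 days ago vs limit 270 → met
3. tonnage reporting records present → met
4. vehicle leak inspection 114 days ago vs limit 120 → met
5. condition 'accepts hazardous waste' holds; weight-scale calibration 27 days ago vs limit 30 → met
6. spill-response plan absent → not met
7. closure/post-closure financial assurance $55,000 < $100,000 → not met
8. driver safety training 189 days ago vs limit 180 → not met
9. landfill permit verification 224 days ago vs limit 270 → met
10. customer complaint log absent → not met
11. certified spill responders 7 ≥ 4 → met
Not met: 5 of 11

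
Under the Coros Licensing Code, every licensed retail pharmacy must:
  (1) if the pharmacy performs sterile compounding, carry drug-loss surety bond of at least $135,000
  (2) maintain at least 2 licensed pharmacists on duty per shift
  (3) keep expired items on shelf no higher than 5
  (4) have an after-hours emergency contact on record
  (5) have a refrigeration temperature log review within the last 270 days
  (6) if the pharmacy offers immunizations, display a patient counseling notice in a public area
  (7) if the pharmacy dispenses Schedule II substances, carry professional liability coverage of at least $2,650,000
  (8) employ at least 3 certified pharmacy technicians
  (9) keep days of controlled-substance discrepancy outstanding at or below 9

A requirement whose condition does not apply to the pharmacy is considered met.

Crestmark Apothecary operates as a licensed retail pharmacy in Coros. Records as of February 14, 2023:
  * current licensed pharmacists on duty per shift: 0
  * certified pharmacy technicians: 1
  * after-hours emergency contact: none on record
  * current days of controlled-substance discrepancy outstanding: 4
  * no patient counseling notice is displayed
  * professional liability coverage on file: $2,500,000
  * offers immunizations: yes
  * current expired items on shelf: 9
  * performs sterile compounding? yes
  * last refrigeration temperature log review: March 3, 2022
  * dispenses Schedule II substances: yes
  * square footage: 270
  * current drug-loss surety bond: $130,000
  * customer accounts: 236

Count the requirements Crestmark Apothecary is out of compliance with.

8

1. condition 'performs sterile compounding' holds; drug-loss surety bond $130,000 < $135,000 → not met
2. licensed pharmacists on duty per shift 0 < 2 → not met
3. expired items on shelf 9 > 5 → not met
4. after-hours emergency contact absent → not met
5. refrigeration temperature log review 348 days ago vs limit 270 → not met
6. condition 'offers immunizations' holds; patient counseling notice absent → not met
7. condition 'dispenses Schedule II substances' holds; professional liability coverage $2,500,000 < $2,650,000 → not met
8. certified pharmacy technicians 1 < 3 → not met
9. days of controlled-substance discrepancy outstanding 4 ≤ 9 → met
Not met: 8 of 9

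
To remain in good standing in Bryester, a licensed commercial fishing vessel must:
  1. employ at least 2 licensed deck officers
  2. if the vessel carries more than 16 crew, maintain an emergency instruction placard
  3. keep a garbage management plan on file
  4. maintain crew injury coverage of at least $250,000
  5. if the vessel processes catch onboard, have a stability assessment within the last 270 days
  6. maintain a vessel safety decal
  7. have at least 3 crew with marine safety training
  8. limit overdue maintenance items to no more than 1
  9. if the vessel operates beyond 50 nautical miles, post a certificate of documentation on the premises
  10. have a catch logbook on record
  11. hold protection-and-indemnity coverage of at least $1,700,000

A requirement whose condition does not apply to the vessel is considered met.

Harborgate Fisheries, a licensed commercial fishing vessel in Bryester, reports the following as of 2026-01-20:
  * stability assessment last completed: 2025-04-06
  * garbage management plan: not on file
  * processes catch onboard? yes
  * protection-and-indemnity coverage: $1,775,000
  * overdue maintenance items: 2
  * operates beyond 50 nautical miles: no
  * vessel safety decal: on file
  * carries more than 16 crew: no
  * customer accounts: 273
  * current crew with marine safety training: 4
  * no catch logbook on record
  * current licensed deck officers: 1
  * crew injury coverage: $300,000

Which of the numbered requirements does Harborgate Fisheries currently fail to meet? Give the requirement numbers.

1, 3, 5, 8, 10

1. licensed deck officers 1 < 2 → not met
2. condition 'carries more than 16 crew' does not hold → requirement n/a → met
3. garbage management plan absent → not met
4. crew injury coverage $300,000 ≥ $250,000 → met
5. condition 'processes catch onboard' holds; stability assessment 289 days ago vs limit 270 → not met
6. vessel safety decal present → met
7. crew with marine safety training 4 ≥ 3 → met
8. overdue maintenance items 2 > 1 → not met
9. condition 'operates beyond 50 nautical miles' does not hold → requirement n/a → met
10. catch logbook absent → not met
11. protection-and-indemnity coverage $1,775,000 ≥ $1,700,000 → met
Not met: 1, 3, 5, 8, 10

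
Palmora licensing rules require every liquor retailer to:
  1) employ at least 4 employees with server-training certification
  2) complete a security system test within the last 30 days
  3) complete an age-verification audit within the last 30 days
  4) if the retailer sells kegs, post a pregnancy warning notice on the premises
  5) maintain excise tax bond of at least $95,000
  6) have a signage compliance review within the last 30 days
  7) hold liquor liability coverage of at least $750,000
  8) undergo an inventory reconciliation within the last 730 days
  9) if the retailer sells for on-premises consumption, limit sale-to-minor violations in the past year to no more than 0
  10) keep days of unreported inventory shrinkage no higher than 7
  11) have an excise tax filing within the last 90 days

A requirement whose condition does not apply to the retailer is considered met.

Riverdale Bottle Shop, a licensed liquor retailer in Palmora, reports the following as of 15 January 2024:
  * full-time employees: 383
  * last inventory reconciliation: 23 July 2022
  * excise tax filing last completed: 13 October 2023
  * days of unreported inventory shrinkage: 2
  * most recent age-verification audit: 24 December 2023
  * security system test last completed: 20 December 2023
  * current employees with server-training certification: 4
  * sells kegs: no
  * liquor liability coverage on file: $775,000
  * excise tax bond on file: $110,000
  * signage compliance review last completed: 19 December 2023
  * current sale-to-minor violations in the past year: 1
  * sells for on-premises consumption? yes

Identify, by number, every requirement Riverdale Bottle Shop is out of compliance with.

9, 11

1. employees with server-training certification 4 ≥ 4 → met
2. security system test 26 days ago vs limit 30 → met
3. age-verification audit 22 days ago vs limit 30 → met
4. condition 'sells kegs' does not hold → requirement n/a → met
5. excise tax bond $110,000 ≥ $95,000 → met
6. signage compliance review 27 days ago vs limit 30 → met
7. liquor liability coverage $775,000 ≥ $750,000 → met
8. inventory reconciliation 541 days ago vs limit 730 → met
9. condition 'sells for on-premises consumption' holds; sale-to-minor violations in the past year 1 > 0 → not met
10. days of unreported inventory shrinkage 2 ≤ 7 → met
11. excise tax filing 94 days ago vs limit 90 → not met
Not met: 9, 11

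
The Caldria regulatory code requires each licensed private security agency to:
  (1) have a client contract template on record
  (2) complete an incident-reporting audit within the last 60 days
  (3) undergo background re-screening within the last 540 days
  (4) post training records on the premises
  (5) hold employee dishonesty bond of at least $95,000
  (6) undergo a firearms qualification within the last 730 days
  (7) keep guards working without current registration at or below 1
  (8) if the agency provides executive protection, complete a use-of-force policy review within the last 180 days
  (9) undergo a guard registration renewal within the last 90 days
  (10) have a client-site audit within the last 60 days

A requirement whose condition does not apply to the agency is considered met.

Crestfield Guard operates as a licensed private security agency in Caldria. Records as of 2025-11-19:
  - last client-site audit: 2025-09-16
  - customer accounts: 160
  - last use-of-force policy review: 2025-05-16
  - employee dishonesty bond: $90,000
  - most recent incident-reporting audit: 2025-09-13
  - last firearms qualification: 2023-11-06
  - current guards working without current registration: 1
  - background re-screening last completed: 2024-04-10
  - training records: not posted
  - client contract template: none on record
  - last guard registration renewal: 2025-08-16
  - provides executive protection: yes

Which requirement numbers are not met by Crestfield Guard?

1. client contract template absent → not met
2. incident-reporting audit 67 days ago vs limit 60 → not met
3. background re-screening 588 days ago vs limit 540 → not met
4. training records absent → not met
5. employee dishonesty bond $90,000 < $95,000 → not met
6. firearms qualification 744 days ago vs limit 730 → not met
7. guards working without current registration 1 ≤ 1 → met
8. condition 'provides executive protection' holds; use-of-force policy review 187 days ago vs limit 180 → not met
9. guard registration renewal 95 days ago vs limit 90 → not met
10. client-site audit 64 days ago vs limit 60 → not met
Not met: 1, 2, 3, 4, 5, 6, 8, 9, 10

1, 2, 3, 4, 5, 6, 8, 9, 10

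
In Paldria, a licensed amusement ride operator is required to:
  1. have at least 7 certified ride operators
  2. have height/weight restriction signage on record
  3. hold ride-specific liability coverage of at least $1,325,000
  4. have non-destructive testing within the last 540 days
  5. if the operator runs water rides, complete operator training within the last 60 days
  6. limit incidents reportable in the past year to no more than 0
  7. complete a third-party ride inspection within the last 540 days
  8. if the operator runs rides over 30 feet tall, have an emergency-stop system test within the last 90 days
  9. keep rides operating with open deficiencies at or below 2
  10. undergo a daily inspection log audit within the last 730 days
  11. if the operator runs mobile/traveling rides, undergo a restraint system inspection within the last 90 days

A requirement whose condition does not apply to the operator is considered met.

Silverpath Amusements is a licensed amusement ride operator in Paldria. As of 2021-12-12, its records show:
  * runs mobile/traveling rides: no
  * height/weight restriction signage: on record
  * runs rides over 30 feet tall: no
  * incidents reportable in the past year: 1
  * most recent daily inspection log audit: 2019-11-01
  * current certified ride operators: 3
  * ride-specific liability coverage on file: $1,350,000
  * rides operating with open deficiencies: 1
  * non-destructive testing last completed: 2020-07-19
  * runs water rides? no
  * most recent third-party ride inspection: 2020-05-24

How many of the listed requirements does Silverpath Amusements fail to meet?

1. certified ride operators 3 < 7 → not met
2. height/weight restriction signage present → met
3. ride-specific liability coverage $1,350,000 ≥ $1,325,000 → met
4. non-destructive testing 511 days ago vs limit 540 → met
5. condition 'runs water rides' does not hold → requirement n/a → met
6. incidents reportable in the past year 1 > 0 → not met
7. third-party ride inspection 567 days ago vs limit 540 → not met
8. condition 'runs rides over 30 feet tall' does not hold → requirement n/a → met
9. rides operating with open deficiencies 1 ≤ 2 → met
10. daily inspection log audit 772 days ago vs limit 730 → not met
11. condition 'runs mobile/traveling rides' does not hold → requirement n/a → met
Not met: 4 of 11

4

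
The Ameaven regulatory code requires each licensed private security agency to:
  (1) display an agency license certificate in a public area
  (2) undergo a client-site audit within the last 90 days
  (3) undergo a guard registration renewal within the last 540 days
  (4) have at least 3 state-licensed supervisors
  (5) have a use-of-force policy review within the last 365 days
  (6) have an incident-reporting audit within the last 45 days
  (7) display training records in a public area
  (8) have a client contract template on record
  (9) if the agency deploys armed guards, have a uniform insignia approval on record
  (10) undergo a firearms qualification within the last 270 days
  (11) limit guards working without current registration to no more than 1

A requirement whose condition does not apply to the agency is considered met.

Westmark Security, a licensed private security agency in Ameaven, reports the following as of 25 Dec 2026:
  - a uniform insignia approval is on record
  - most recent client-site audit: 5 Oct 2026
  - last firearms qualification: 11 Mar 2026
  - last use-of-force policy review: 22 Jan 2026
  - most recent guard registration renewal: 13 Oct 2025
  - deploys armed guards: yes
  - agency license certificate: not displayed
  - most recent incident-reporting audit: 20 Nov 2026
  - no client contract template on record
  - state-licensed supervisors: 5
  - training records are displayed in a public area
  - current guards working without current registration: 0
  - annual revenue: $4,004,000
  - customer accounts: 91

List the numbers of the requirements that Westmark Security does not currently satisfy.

1, 8, 10

1. agency license certificate absent → not met
2. client-site audit 81 days ago vs limit 90 → met
3. guard registration renewal 438 days ago vs limit 540 → met
4. state-licensed supervisors 5 ≥ 3 → met
5. use-of-force policy review 337 days ago vs limit 365 → met
6. incident-reporting audit 35 days ago vs limit 45 → met
7. training records present → met
8. client contract template absent → not met
9. condition 'deploys armed guards' holds; uniform insignia approval present → met
10. firearms qualification 289 days ago vs limit 270 → not met
11. guards working without current registration 0 ≤ 1 → met
Not met: 1, 8, 10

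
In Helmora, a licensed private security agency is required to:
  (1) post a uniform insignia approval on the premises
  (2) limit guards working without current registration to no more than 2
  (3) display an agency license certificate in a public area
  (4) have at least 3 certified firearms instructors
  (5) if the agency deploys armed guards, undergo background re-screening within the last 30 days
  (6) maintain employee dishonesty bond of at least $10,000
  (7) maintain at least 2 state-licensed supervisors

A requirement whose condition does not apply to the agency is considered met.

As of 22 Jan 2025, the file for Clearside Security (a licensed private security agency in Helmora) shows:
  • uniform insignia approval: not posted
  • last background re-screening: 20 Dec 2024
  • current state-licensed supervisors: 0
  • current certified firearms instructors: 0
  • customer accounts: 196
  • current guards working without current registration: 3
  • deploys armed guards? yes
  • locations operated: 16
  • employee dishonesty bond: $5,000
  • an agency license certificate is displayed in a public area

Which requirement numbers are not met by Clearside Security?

1. uniform insignia approval absent → not met
2. guards working without current registration 3 > 2 → not met
3. agency license certificate present → met
4. certified firearms instructors 0 < 3 → not met
5. condition 'deploys armed guards' holds; background re-screening 33 days ago vs limit 30 → not met
6. employee dishonesty bond $5,000 < $10,000 → not met
7. state-licensed supervisors 0 < 2 → not met
Not met: 1, 2, 4, 5, 6, 7

1, 2, 4, 5, 6, 7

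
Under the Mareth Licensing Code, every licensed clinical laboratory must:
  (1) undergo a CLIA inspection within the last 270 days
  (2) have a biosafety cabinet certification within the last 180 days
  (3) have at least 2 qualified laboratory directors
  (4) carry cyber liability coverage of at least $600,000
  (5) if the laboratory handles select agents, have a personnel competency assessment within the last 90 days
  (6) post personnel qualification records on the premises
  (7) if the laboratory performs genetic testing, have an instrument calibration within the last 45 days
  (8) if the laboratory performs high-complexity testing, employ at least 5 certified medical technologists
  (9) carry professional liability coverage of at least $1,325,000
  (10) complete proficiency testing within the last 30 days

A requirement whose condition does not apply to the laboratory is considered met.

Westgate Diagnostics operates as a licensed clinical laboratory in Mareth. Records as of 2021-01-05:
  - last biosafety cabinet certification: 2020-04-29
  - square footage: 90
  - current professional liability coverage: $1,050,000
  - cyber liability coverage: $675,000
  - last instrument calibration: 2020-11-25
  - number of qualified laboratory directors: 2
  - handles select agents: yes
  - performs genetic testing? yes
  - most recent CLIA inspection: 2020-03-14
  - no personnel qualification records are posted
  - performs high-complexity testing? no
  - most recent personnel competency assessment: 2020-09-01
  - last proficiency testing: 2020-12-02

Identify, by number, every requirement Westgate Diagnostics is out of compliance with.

1, 2, 5, 6, 9, 10

1. CLIA inspection 297 days ago vs limit 270 → not met
2. biosafety cabinet certification 251 days ago vs limit 180 → not met
3. qualified laboratory directors 2 ≥ 2 → met
4. cyber liability coverage $675,000 ≥ $600,000 → met
5. condition 'handles select agents' holds; personnel competency assessment 126 days ago vs limit 90 → not met
6. personnel qualification records absent → not met
7. condition 'performs genetic testing' holds; instrument calibration 41 days ago vs limit 45 → met
8. condition 'performs high-complexity testing' does not hold → requirement n/a → met
9. professional liability coverage $1,050,000 < $1,325,000 → not met
10. proficiency testing 34 days ago vs limit 30 → not met
Not met: 1, 2, 5, 6, 9, 10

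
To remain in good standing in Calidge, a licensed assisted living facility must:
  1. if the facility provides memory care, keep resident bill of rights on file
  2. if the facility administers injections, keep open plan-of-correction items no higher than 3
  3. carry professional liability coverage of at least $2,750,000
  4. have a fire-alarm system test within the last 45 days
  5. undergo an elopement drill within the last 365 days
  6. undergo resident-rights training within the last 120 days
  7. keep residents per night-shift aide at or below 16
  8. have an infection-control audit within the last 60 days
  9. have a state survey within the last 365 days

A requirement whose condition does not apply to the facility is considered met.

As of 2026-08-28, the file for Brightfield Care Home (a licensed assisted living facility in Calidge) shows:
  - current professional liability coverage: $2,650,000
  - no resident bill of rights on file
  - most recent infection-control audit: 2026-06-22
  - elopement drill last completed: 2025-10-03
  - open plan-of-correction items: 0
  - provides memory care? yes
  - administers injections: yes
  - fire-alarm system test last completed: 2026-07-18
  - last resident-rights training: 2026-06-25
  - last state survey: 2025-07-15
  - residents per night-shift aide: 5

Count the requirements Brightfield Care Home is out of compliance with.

1. condition 'provides memory care' holds; resident bill of rights absent → not met
2. condition 'administers injections' holds; open plan-of-correction items 0 ≤ 3 → met
3. professional liability coverage $2,650,000 < $2,750,000 → not met
4. fire-alarm system test 41 days ago vs limit 45 → met
5. elopement drill 329 days ago vs limit 365 → met
6. resident-rights training 64 days ago vs limit 120 → met
7. residents per night-shift aide 5 ≤ 16 → met
8. infection-control audit 67 days ago vs limit 60 → not met
9. state survey 409 days ago vs limit 365 → not met
Not met: 4 of 9

4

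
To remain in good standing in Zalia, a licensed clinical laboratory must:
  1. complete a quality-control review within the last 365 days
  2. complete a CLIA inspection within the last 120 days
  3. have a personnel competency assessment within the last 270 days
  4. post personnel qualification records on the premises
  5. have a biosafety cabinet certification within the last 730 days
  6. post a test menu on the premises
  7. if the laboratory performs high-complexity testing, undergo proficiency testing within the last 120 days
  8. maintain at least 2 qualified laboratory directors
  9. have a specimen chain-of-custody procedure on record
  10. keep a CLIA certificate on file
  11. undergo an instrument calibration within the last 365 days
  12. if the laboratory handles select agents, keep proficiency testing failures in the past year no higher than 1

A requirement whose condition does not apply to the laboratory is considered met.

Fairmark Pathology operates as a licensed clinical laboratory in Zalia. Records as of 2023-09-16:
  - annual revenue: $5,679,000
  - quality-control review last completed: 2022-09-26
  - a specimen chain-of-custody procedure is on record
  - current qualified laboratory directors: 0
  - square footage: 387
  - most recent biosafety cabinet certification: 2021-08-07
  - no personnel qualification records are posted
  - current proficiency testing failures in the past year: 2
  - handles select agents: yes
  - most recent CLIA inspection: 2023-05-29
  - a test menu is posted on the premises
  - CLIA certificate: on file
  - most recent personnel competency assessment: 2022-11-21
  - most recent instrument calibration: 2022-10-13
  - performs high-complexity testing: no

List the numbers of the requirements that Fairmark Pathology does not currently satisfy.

1. quality-control review 355 days ago vs limit 365 → met
2. CLIA inspection 110 days ago vs limit 120 → met
3. personnel competency assessment 299 days ago vs limit 270 → not met
4. personnel qualification records absent → not met
5. biosafety cabinet certification 770 days ago vs limit 730 → not met
6. test menu present → met
7. condition 'performs high-complexity testing' does not hold → requirement n/a → met
8. qualified laboratory directors 0 < 2 → not met
9. specimen chain-of-custody procedure present → met
10. CLIA certificate present → met
11. instrument calibration 338 days ago vs limit 365 → met
12. condition 'handles select agents' holds; proficiency testing failures in the past year 2 > 1 → not met
Not met: 3, 4, 5, 8, 12

3, 4, 5, 8, 12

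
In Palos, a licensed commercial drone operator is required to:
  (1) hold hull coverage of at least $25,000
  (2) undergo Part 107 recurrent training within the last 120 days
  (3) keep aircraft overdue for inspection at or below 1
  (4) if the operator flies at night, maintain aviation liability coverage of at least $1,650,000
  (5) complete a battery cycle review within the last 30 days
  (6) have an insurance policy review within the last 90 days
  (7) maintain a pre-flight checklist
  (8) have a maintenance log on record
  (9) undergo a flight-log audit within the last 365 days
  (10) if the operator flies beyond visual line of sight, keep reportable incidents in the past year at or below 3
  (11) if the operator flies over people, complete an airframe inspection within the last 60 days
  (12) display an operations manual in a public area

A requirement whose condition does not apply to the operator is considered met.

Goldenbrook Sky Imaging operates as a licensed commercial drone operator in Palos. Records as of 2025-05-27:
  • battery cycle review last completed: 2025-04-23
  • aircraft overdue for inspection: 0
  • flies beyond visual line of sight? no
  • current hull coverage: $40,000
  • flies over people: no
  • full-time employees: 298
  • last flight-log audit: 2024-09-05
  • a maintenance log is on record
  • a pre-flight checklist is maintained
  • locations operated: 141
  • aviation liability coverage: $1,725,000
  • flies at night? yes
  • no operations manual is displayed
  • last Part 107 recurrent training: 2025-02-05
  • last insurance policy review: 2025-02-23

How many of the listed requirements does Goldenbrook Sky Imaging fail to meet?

1. hull coverage $40,000 ≥ $25,000 → met
2. Part 107 recurrent training 111 days ago vs limit 120 → met
3. aircraft overdue for inspection 0 ≤ 1 → met
4. condition 'flies at night' holds; aviation liability coverage $1,725,000 ≥ $1,650,000 → met
5. battery cycle review 34 days ago vs limit 30 → not met
6. insurance policy review 93 days ago vs limit 90 → not met
7. pre-flight checklist present → met
8. maintenance log present → met
9. flight-log audit 264 days ago vs limit 365 → met
10. condition 'flies beyond visual line of sight' does not hold → requirement n/a → met
11. condition 'flies over people' does not hold → requirement n/a → met
12. operations manual absent → not met
Not met: 3 of 12

3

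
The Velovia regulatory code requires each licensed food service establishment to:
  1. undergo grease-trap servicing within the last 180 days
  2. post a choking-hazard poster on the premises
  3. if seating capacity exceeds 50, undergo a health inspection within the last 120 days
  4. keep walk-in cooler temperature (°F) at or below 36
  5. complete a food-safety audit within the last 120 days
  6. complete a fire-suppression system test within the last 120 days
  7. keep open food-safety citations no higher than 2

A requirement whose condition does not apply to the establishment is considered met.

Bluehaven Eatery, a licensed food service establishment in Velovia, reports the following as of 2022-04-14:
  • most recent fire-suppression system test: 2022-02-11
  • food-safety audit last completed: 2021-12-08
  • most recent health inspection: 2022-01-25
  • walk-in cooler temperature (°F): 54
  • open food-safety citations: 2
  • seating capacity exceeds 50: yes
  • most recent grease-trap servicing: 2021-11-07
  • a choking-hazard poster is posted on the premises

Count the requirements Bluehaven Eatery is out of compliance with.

2

1. grease-trap servicing 158 days ago vs limit 180 → met
2. choking-hazard poster present → met
3. condition 'seating capacity exceeds 50' holds; health inspection 79 days ago vs limit 120 → met
4. walk-in cooler temperature (°F) 54 > 36 → not met
5. food-safety audit 127 days ago vs limit 120 → not met
6. fire-suppression system test 62 days ago vs limit 120 → met
7. open food-safety citations 2 ≤ 2 → met
Not met: 2 of 7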